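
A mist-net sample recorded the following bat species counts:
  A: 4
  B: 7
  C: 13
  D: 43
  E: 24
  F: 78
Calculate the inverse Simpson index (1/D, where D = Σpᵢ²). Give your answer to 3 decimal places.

Total N = 4+7+13+43+24+78 = 169, so the proportions are 0.0236686, 0.0414201, 0.0769231, 0.2544379, 0.1420118, 0.4615385 (working shown to 7 dp, full precision carried).
D = 0.0236686² + 0.0414201² + 0.0769231² + 0.2544379² + 0.1420118² + 0.4615385² = 0.0005602 + 0.0017156 + 0.0059172 + 0.0647386 + 0.0201674 + 0.2130178 = 0.3061167.
So 1/D = 3.26673, i.e. 3.267 to 3 decimal places.

3.267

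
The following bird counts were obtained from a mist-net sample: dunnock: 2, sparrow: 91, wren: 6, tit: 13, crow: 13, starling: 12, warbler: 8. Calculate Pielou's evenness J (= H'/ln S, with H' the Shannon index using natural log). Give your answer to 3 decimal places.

0.659

Total N = 2+91+6+13+13+12+8 = 145, so the proportions are 0.01379, 0.62759, 0.04138, 0.08966, 0.08966, 0.08276, 0.05517 (working shown to 5 dp, full precision carried).
H' = −Σ pᵢ ln pᵢ = −((-0.05908) + (-0.29238) + (-0.13179) + (-0.21623) + (-0.21623) + (-0.20622) + (-0.15985)) = 1.28178.
With S = 7 species, ln S = 1.94591, so J = 1.28178/1.94591 = 0.65871, i.e. 0.659 to 3 decimal places.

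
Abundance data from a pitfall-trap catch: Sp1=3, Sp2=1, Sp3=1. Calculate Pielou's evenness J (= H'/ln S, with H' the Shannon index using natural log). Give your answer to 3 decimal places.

0.865

Total N = 3+1+1 = 5, so the proportions are 0.6, 0.2, 0.2 (working shown to 5 dp, full precision carried).
H' = −Σ pᵢ ln pᵢ = −((-0.30650) + (-0.32189) + (-0.32189)) = 0.95027.
With S = 3 species, ln S = 1.09861, so J = 0.95027/1.09861 = 0.86497, i.e. 0.865 to 3 decimal places.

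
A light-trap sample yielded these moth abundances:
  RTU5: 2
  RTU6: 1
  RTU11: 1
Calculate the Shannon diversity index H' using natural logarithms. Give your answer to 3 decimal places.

1.040

Total N = 2+1+1 = 4, so the proportions are 0.5, 0.25, 0.25 (working shown to 5 dp, full precision carried).
Each pᵢ ln pᵢ term: 0.5×(-0.69315)=-0.34657, 0.25×(-1.38629)=-0.34657, 0.25×(-1.38629)=-0.34657.
Sum = -1.03972, so H' = 1.040.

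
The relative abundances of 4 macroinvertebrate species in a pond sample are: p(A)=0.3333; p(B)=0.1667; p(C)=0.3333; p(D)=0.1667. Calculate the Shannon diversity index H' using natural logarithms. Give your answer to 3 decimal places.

1.330

Each pᵢ ln pᵢ term (working shown to 5 dp, full precision carried): 0.3333×(-1.09871)=-0.36620, 0.1667×(-1.79156)=-0.29865, 0.3333×(-1.09871)=-0.36620, 0.1667×(-1.79156)=-0.29865.
Sum = -1.32971, so H' = 1.330.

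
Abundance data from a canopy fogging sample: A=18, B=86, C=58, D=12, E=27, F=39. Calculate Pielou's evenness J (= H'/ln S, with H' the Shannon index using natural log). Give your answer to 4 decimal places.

Total N = 18+86+58+12+27+39 = 240, so the proportions are 0.075, 0.358333, 0.241667, 0.05, 0.1125, 0.1625 (working shown to 6 dp, full precision carried).
H' = −Σ pᵢ ln pᵢ = −((-0.194270) + (-0.367754) + (-0.343214) + (-0.149787) + (-0.245790) + (-0.295275)) = 1.596090.
With S = 6 species, ln S = 1.791759, so J = 1.596090/1.791759 = 0.890795, i.e. 0.8908 to 4 decimal places.

0.8908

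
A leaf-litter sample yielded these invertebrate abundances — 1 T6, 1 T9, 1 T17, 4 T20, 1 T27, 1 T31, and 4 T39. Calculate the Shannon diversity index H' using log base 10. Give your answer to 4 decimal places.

0.7434

Total N = 1+1+1+4+1+1+4 = 13, so the proportions are 0.076923, 0.076923, 0.076923, 0.307692, 0.076923, 0.076923, 0.307692 (working shown to 6 dp, full precision carried).
Each pᵢ log₁₀ pᵢ term: 0.076923×(-1.113943)=-0.085688, 0.076923×(-1.113943)=-0.085688, 0.076923×(-1.113943)=-0.085688, 0.307692×(-0.511883)=-0.157503, 0.076923×(-1.113943)=-0.085688, 0.076923×(-1.113943)=-0.085688, 0.307692×(-0.511883)=-0.157503.
Sum = -0.743445, so H' = 0.7434.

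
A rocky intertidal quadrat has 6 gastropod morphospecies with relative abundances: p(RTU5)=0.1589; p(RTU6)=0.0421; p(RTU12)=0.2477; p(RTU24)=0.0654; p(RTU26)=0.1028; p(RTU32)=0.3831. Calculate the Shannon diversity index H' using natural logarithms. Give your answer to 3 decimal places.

Each pᵢ ln pᵢ term (working shown to 5 dp, full precision carried): 0.1589×(-1.83948)=-0.29229, 0.0421×(-3.16771)=-0.13336, 0.2477×(-1.39554)=-0.34567, 0.0654×(-2.72723)=-0.17836, 0.1028×(-2.27497)=-0.23387, 0.3831×(-0.95946)=-0.36757.
Sum = -1.55113, so H' = 1.551.

1.551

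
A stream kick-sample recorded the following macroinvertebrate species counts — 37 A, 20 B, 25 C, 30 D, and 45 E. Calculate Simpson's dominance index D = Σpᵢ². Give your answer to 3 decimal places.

0.216

Total N = 37+20+25+30+45 = 157, so the proportions are 0.23567, 0.12739, 0.15924, 0.19108, 0.28662 (working shown to 5 dp, full precision carried).
D = 0.23567² + 0.12739² + 0.15924² + 0.19108² + 0.28662² = 0.05554 + 0.01623 + 0.02536 + 0.03651 + 0.08215 = 0.21579.
To 3 decimal places, D = 0.216.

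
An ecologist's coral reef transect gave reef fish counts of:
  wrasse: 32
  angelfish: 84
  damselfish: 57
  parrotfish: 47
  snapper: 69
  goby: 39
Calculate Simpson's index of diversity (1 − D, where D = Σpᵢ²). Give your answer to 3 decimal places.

Total N = 32+84+57+47+69+39 = 328, so the proportions are 0.09756, 0.2561, 0.17378, 0.14329, 0.21037, 0.1189 (working shown to 5 dp, full precision carried).
D = 0.09756² + 0.2561² + 0.17378² + 0.14329² + 0.21037² + 0.1189² = 0.00952 + 0.06559 + 0.03020 + 0.02053 + 0.04425 + 0.01414 = 0.18423.
So 1 − D = 0.81577, i.e. 0.816 to 3 decimal places.

0.816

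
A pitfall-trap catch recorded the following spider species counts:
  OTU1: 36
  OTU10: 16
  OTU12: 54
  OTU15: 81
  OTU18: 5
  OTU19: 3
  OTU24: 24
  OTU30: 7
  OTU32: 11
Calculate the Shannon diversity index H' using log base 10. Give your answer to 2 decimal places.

Total N = 36+16+54+81+5+3+24+7+11 = 237, so the proportions are 0.1519, 0.0675, 0.2278, 0.3418, 0.0211, 0.0127, 0.1013, 0.0295, 0.0464 (working shown to 4 dp, full precision carried).
Each pᵢ log₁₀ pᵢ term: 0.1519×(-0.8184)=-0.1243, 0.0675×(-1.1706)=-0.0790, 0.2278×(-0.6424)=-0.1464, 0.3418×(-0.4663)=-0.1594, 0.0211×(-1.6758)=-0.0354, 0.0127×(-1.8976)=-0.0240, 0.1013×(-0.9945)=-0.1007, 0.0295×(-1.5297)=-0.0452, 0.0464×(-1.3334)=-0.0619.
Sum = -0.7762, so H' = 0.78.

0.78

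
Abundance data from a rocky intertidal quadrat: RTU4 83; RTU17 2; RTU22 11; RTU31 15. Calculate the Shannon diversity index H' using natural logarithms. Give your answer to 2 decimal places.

0.79

Total N = 83+2+11+15 = 111, so the proportions are 0.7477, 0.018, 0.0991, 0.1351 (working shown to 4 dp, full precision carried).
Each pᵢ ln pᵢ term: 0.7477×(-0.2907)=-0.2174, 0.018×(-4.0164)=-0.0724, 0.0991×(-2.3116)=-0.2291, 0.1351×(-2.0015)=-0.2705.
Sum = -0.7893, so H' = 0.79.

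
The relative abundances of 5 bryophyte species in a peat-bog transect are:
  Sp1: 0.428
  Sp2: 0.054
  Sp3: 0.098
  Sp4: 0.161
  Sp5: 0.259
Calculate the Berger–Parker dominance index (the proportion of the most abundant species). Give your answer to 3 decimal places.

The largest proportion is 0.428, i.e. d = 0.428 to 3 decimal places.

0.428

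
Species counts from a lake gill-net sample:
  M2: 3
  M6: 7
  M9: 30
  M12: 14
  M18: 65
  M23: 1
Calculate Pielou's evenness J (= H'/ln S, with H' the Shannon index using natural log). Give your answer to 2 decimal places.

Total N = 3+7+30+14+65+1 = 120, so the proportions are 0.025, 0.0583, 0.25, 0.1167, 0.5417, 0.0083 (working shown to 4 dp, full precision carried).
H' = −Σ pᵢ ln pᵢ = −((-0.0922) + (-0.1658) + (-0.3466) + (-0.2507) + (-0.3321) + (-0.0399)) = 1.2272.
With S = 6 species, ln S = 1.7918, so J = 1.2272/1.7918 = 0.6849, i.e. 0.68 to 2 decimal places.

0.68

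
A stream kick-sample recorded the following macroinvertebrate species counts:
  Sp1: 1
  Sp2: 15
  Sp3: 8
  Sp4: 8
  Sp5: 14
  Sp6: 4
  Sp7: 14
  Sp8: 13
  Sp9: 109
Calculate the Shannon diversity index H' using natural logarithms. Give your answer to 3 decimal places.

1.473

Total N = 1+15+8+8+14+4+14+13+109 = 186, so the proportions are 0.00538, 0.08065, 0.04301, 0.04301, 0.07527, 0.02151, 0.07527, 0.06989, 0.58602 (working shown to 5 dp, full precision carried).
Each pᵢ ln pᵢ term: 0.00538×(-5.22575)=-0.02810, 0.08065×(-2.51770)=-0.20304, 0.04301×(-3.14631)=-0.13532, 0.04301×(-3.14631)=-0.13532, 0.07527×(-2.58669)=-0.19470, 0.02151×(-3.83945)=-0.08257, 0.07527×(-2.58669)=-0.19470, 0.06989×(-2.66080)=-0.18597, 0.58602×(-0.53440)=-0.31317.
Sum = -1.47289, so H' = 1.473.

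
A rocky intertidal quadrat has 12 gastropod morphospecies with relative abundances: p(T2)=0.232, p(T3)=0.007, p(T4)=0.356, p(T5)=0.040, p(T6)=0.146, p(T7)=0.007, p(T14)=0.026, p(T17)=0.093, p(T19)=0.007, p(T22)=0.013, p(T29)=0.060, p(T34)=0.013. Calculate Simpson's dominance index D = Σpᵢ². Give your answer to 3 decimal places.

D = 0.232² + 0.007² + 0.356² + 0.04² + 0.146² + 0.007² + 0.026² + 0.093² + 0.007² + 0.013² + 0.06² + 0.013² = 0.05382 + 0.00005 + 0.12674 + 0.00160 + 0.02132 + 0.00005 + 0.00068 + 0.00865 + 0.00005 + 0.00017 + 0.00360 + 0.00017 = 0.21689 (working shown to 5 dp, full precision carried).
To 3 decimal places, D = 0.217.

0.217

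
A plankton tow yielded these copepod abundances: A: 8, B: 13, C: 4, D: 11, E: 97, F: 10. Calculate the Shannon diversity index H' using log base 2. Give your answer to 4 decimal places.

1.6244

Total N = 8+13+4+11+97+10 = 143, so the proportions are 0.055944, 0.090909, 0.027972, 0.076923, 0.678322, 0.06993 (working shown to 6 dp, full precision carried).
Each pᵢ log₂ pᵢ term: 0.055944×(-4.159871)=-0.232720, 0.090909×(-3.459432)=-0.314494, 0.027972×(-5.159871)=-0.144332, 0.076923×(-3.700440)=-0.284649, 0.678322×(-0.559958)=-0.379832, 0.06993×(-3.837943)=-0.268388.
Sum = -1.624415, so H' = 1.6244.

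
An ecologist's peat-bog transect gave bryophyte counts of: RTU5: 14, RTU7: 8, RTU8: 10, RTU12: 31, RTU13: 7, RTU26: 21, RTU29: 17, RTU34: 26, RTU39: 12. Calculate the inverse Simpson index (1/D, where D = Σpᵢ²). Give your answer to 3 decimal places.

Total N = 14+8+10+31+7+21+17+26+12 = 146, so the proportions are 0.0958904, 0.0547945, 0.0684932, 0.2123288, 0.0479452, 0.1438356, 0.1164384, 0.1780822, 0.0821918 (working shown to 7 dp, full precision carried).
D = 0.0958904² + 0.0547945² + 0.0684932² + 0.2123288² + 0.0479452² + 0.1438356² + 0.1164384² + 0.1780822² + 0.0821918² = 0.0091950 + 0.0030024 + 0.0046913 + 0.0450835 + 0.0022987 + 0.0206887 + 0.0135579 + 0.0317133 + 0.0067555 = 0.1369863.
So 1/D = 7.30000, i.e. 7.300 to 3 decimal places.

7.300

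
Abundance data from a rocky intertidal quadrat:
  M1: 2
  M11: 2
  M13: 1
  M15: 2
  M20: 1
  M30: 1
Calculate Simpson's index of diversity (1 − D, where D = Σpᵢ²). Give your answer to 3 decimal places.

0.815

Total N = 2+2+1+2+1+1 = 9, so the proportions are 0.22222, 0.22222, 0.11111, 0.22222, 0.11111, 0.11111 (working shown to 5 dp, full precision carried).
D = 0.22222² + 0.22222² + 0.11111² + 0.22222² + 0.11111² + 0.11111² = 0.04938 + 0.04938 + 0.01235 + 0.04938 + 0.01235 + 0.01235 = 0.18519.
So 1 − D = 0.81481, i.e. 0.815 to 3 decimal places.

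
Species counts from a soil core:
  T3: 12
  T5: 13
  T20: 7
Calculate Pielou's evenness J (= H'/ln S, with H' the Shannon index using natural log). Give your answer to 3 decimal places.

Total N = 12+13+7 = 32, so the proportions are 0.375, 0.40625, 0.21875 (working shown to 5 dp, full precision carried).
H' = −Σ pᵢ ln pᵢ = −((-0.36781) + (-0.36594) + (-0.33246)) = 1.06622.
With S = 3 species, ln S = 1.09861, so J = 1.06622/1.09861 = 0.97051, i.e. 0.971 to 3 decimal places.

0.971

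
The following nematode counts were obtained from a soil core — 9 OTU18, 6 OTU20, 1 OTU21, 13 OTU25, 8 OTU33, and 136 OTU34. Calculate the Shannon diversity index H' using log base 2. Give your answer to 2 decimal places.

1.19

Total N = 9+6+1+13+8+136 = 173, so the proportions are 0.052, 0.0347, 0.0058, 0.0751, 0.0462, 0.7861 (working shown to 4 dp, full precision carried).
Each pᵢ log₂ pᵢ term: 0.052×(-4.2647)=-0.2219, 0.0347×(-4.8497)=-0.1682, 0.0058×(-7.4346)=-0.0430, 0.0751×(-3.7342)=-0.2806, 0.0462×(-4.4346)=-0.2051, 0.7861×(-0.3472)=-0.2729.
Sum = -1.1916, so H' = 1.19.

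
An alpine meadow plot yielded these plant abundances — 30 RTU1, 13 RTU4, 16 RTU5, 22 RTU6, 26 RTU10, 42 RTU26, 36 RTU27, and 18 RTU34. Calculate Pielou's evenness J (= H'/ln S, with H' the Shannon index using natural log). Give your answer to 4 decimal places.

0.9668

Total N = 30+13+16+22+26+42+36+18 = 203, so the proportions are 0.147783, 0.064039, 0.078818, 0.108374, 0.128079, 0.206897, 0.17734, 0.08867 (working shown to 6 dp, full precision carried).
H' = −Σ pᵢ ln pᵢ = −((-0.282563) + (-0.175997) + (-0.200246) + (-0.240826) + (-0.263216) + (-0.325973) + (-0.306743) + (-0.214833)) = 2.010395.
With S = 8 species, ln S = 2.079442, so J = 2.010395/2.079442 = 0.966796, i.e. 0.9668 to 4 decimal places.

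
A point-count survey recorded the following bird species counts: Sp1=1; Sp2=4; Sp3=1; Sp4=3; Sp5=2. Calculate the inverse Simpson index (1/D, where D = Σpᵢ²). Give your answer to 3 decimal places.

Total N = 1+4+1+3+2 = 11, so the proportions are 0.0909091, 0.3636364, 0.0909091, 0.2727273, 0.1818182 (working shown to 7 dp, full precision carried).
D = 0.0909091² + 0.3636364² + 0.0909091² + 0.2727273² + 0.1818182² = 0.0082645 + 0.1322314 + 0.0082645 + 0.0743802 + 0.0330579 = 0.2561983.
So 1/D = 3.90323, i.e. 3.903 to 3 decimal places.

3.903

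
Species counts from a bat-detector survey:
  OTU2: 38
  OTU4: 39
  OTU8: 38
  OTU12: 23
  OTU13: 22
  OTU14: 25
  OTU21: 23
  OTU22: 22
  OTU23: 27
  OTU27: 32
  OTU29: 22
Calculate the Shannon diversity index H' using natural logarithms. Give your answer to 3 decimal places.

Total N = 38+39+38+23+22+25+23+22+27+32+22 = 311, so the proportions are 0.12219, 0.1254, 0.12219, 0.07395, 0.07074, 0.08039, 0.07395, 0.07074, 0.08682, 0.10289, 0.07074 (working shown to 5 dp, full precision carried).
Each pᵢ ln pᵢ term: 0.12219×(-2.10221)=-0.25686, 0.1254×(-2.07623)=-0.26036, 0.12219×(-2.10221)=-0.25686, 0.07395×(-2.60430)=-0.19260, 0.07074×(-2.64875)=-0.18737, 0.08039×(-2.52092)=-0.20265, 0.07395×(-2.60430)=-0.19260, 0.07074×(-2.64875)=-0.18737, 0.08682×(-2.44396)=-0.21218, 0.10289×(-2.27406)=-0.23399, 0.07074×(-2.64875)=-0.18737.
Sum = -2.37021, so H' = 2.370.

2.370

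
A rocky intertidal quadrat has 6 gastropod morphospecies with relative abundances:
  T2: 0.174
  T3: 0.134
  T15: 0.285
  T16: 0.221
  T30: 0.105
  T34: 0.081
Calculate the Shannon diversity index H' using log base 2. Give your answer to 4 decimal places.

2.4601

Each pᵢ log₂ pᵢ term (working shown to 6 dp, full precision carried): 0.174×(-2.522841)=-0.438974, 0.134×(-2.899695)=-0.388559, 0.285×(-1.810966)=-0.516125, 0.221×(-2.177882)=-0.481312, 0.105×(-3.251539)=-0.341412, 0.081×(-3.625934)=-0.293701.
Sum = -2.460083, so H' = 2.4601.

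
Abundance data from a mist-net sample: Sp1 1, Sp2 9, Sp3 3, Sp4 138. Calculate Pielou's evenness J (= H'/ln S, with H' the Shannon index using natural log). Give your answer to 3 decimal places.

Total N = 1+9+3+138 = 151, so the proportions are 0.00662, 0.0596, 0.01987, 0.91391 (working shown to 5 dp, full precision carried).
H' = −Σ pᵢ ln pᵢ = −((-0.03323) + (-0.16808) + (-0.07785) + (-0.08228)) = 0.36144.
With S = 4 species, ln S = 1.38629, so J = 0.36144/1.38629 = 0.26072, i.e. 0.261 to 3 decimal places.

0.261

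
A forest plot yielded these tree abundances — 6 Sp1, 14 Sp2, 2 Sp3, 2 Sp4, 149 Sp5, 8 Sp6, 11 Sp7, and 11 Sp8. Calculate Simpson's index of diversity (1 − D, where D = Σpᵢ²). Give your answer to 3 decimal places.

Total N = 6+14+2+2+149+8+11+11 = 203, so the proportions are 0.02956, 0.06897, 0.00985, 0.00985, 0.73399, 0.03941, 0.05419, 0.05419 (working shown to 5 dp, full precision carried).
D = 0.02956² + 0.06897² + 0.00985² + 0.00985² + 0.73399² + 0.03941² + 0.05419² + 0.05419² = 0.00087 + 0.00476 + 0.00010 + 0.00010 + 0.53874 + 0.00155 + 0.00294 + 0.00294 = 0.55199.
So 1 − D = 0.44801, i.e. 0.448 to 3 decimal places.

0.448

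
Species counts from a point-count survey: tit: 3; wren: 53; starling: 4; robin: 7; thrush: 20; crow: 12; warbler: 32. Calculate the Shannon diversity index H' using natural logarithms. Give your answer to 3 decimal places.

Total N = 3+53+4+7+20+12+32 = 131, so the proportions are 0.0229, 0.40458, 0.03053, 0.05344, 0.15267, 0.0916, 0.24427 (working shown to 5 dp, full precision carried).
Each pᵢ ln pᵢ term: 0.0229×(-3.77659)=-0.08649, 0.40458×(-0.90491)=-0.36611, 0.03053×(-3.48890)=-0.10653, 0.05344×(-2.92929)=-0.15653, 0.15267×(-1.87947)=-0.28694, 0.0916×(-2.39029)=-0.21896, 0.24427×(-1.40946)=-0.34430.
Sum = -1.56585, so H' = 1.566.

1.566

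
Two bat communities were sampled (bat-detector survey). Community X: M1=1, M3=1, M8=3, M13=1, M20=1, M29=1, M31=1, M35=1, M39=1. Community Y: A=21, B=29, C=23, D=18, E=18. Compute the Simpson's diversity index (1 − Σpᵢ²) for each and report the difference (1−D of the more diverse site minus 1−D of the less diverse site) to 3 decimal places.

Community X: N=11, proportions 0.09091, 0.09091, 0.27273, 0.09091, 0.09091, 0.09091, 0.09091, 0.09091, 0.09091, giving 1−D = 0.85950 (working shown to 5 dp, full precision carried).
Community Y: N=109, proportions 0.19266, 0.26606, 0.21101, 0.16514, 0.16514, giving 1−D = 0.79303.
Difference = |0.85950 − 0.79303| = 0.06647, i.e. 0.066 to 3 decimal places.

0.066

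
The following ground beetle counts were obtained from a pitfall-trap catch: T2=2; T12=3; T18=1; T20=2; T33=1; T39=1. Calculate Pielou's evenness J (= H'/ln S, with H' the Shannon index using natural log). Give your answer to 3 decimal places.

0.946

Total N = 2+3+1+2+1+1 = 10, so the proportions are 0.2, 0.3, 0.1, 0.2, 0.1, 0.1 (working shown to 5 dp, full precision carried).
H' = −Σ pᵢ ln pᵢ = −((-0.32189) + (-0.36119) + (-0.23026) + (-0.32189) + (-0.23026) + (-0.23026)) = 1.69574.
With S = 6 species, ln S = 1.79176, so J = 1.69574/1.79176 = 0.94641, i.e. 0.946 to 3 decimal places.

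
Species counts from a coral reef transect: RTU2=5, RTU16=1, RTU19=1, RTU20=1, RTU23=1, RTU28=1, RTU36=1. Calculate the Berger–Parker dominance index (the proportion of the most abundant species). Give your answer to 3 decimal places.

Total N = 5+1+1+1+1+1+1 = 11, so the proportions are 0.45455, 0.09091, 0.09091, 0.09091, 0.09091, 0.09091, 0.09091 (working shown to 5 dp, full precision carried).
The largest proportion is 0.45455, i.e. d = 0.455 to 3 decimal places.

0.455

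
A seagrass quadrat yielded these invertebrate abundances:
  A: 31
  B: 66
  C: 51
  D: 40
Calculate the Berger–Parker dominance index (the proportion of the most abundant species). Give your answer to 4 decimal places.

Total N = 31+66+51+40 = 188, so the proportions are 0.164894, 0.351064, 0.271277, 0.212766 (working shown to 6 dp, full precision carried).
The largest proportion is 0.351064, i.e. d = 0.3511 to 4 decimal places.

0.3511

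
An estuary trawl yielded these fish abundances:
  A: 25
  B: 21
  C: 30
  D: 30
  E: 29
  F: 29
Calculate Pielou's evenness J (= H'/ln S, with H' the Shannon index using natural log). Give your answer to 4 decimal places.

Total N = 25+21+30+30+29+29 = 164, so the proportions are 0.152439, 0.128049, 0.182927, 0.182927, 0.176829, 0.176829 (working shown to 6 dp, full precision carried).
H' = −Σ pᵢ ln pᵢ = −((-0.286736) + (-0.263184) + (-0.310732) + (-0.310732) + (-0.306369) + (-0.306369)) = 1.784123.
With S = 6 species, ln S = 1.791759, so J = 1.784123/1.791759 = 0.995738, i.e. 0.9957 to 4 decimal places.

0.9957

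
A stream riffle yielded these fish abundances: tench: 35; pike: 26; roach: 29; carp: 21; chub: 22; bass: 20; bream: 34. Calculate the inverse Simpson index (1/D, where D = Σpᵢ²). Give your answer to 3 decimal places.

Total N = 35+26+29+21+22+20+34 = 187, so the proportions are 0.1871658, 0.1390374, 0.1550802, 0.1122995, 0.1176471, 0.1069519, 0.1818182 (working shown to 7 dp, full precision carried).
D = 0.1871658² + 0.1390374² + 0.1550802² + 0.1122995² + 0.1176471² + 0.1069519² + 0.1818182² = 0.0350310 + 0.0193314 + 0.0240499 + 0.0126112 + 0.0138408 + 0.0114387 + 0.0330579 = 0.1493609.
So 1/D = 6.69519, i.e. 6.695 to 3 decimal places.

6.695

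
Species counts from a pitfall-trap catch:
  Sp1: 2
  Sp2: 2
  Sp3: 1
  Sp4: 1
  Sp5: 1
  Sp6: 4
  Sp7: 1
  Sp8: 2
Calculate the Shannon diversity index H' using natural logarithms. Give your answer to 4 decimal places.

Total N = 2+2+1+1+1+4+1+2 = 14, so the proportions are 0.142857, 0.142857, 0.071429, 0.071429, 0.071429, 0.285714, 0.071429, 0.142857 (working shown to 6 dp, full precision carried).
Each pᵢ ln pᵢ term: 0.142857×(-1.945910)=-0.277987, 0.142857×(-1.945910)=-0.277987, 0.071429×(-2.639057)=-0.188504, 0.071429×(-2.639057)=-0.188504, 0.071429×(-2.639057)=-0.188504, 0.285714×(-1.252763)=-0.357932, 0.071429×(-2.639057)=-0.188504, 0.142857×(-1.945910)=-0.277987.
Sum = -1.945910, so H' = 1.9459.

1.9459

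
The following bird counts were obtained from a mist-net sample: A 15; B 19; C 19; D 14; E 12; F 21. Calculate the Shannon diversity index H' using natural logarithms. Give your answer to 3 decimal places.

Total N = 15+19+19+14+12+21 = 100, so the proportions are 0.15, 0.19, 0.19, 0.14, 0.12, 0.21 (working shown to 5 dp, full precision carried).
Each pᵢ ln pᵢ term: 0.15×(-1.89712)=-0.28457, 0.19×(-1.66073)=-0.31554, 0.19×(-1.66073)=-0.31554, 0.14×(-1.96611)=-0.27526, 0.12×(-2.12026)=-0.25443, 0.21×(-1.56065)=-0.32774.
Sum = -1.77307, so H' = 1.773.

1.773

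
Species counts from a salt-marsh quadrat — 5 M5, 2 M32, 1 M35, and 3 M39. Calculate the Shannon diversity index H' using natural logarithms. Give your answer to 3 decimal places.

1.241

Total N = 5+2+1+3 = 11, so the proportions are 0.45455, 0.18182, 0.09091, 0.27273 (working shown to 5 dp, full precision carried).
Each pᵢ ln pᵢ term: 0.45455×(-0.78846)=-0.35839, 0.18182×(-1.70475)=-0.30995, 0.09091×(-2.39790)=-0.21799, 0.27273×(-1.29928)=-0.35435.
Sum = -1.24068, so H' = 1.241.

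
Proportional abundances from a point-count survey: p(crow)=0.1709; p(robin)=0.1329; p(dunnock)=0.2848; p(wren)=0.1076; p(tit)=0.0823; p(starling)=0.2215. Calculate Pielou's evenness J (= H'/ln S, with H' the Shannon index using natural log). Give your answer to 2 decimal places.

H' = −Σ pᵢ ln pᵢ = −((-0.3019) + (-0.2682) + (-0.3577) + (-0.2399) + (-0.2055) + (-0.3339)) = 1.7071 (working shown to 4 dp, full precision carried).
With S = 6 species, ln S = 1.7918, so J = 1.7071/1.7918 = 0.9528, i.e. 0.95 to 2 decimal places.

0.95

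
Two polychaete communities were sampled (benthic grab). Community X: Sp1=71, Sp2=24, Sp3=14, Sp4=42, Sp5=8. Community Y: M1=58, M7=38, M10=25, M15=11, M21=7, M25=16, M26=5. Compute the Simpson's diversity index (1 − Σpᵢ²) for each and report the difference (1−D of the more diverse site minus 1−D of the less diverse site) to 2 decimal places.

Community X: N=159, proportions 0.4465, 0.1509, 0.0881, 0.2642, 0.0503, giving 1−D = 0.6978 (working shown to 4 dp, full precision carried).
Community Y: N=160, proportions 0.3625, 0.2375, 0.1562, 0.0688, 0.0437, 0.1, 0.0312, giving 1−D = 0.7702.
Difference = |0.6978 − 0.7702| = 0.0724, i.e. 0.07 to 2 decimal places.

0.07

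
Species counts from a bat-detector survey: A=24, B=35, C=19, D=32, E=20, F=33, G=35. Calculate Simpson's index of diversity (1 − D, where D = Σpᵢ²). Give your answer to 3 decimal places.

0.850

Total N = 24+35+19+32+20+33+35 = 198, so the proportions are 0.12121, 0.17677, 0.09596, 0.16162, 0.10101, 0.16667, 0.17677 (working shown to 5 dp, full precision carried).
D = 0.12121² + 0.17677² + 0.09596² + 0.16162² + 0.10101² + 0.16667² + 0.17677² = 0.01469 + 0.03125 + 0.00921 + 0.02612 + 0.01020 + 0.02778 + 0.03125 = 0.15049.
So 1 − D = 0.84951, i.e. 0.850 to 3 decimal places.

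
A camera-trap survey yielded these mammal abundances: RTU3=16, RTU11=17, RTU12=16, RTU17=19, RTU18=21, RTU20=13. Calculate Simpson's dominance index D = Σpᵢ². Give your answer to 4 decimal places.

Total N = 16+17+16+19+21+13 = 102, so the proportions are 0.156863, 0.166667, 0.156863, 0.186275, 0.205882, 0.127451 (working shown to 6 dp, full precision carried).
D = 0.156863² + 0.166667² + 0.156863² + 0.186275² + 0.205882² + 0.127451² = 0.024606 + 0.027778 + 0.024606 + 0.034698 + 0.042388 + 0.016244 = 0.170319.
To 4 decimal places, D = 0.1703.

0.1703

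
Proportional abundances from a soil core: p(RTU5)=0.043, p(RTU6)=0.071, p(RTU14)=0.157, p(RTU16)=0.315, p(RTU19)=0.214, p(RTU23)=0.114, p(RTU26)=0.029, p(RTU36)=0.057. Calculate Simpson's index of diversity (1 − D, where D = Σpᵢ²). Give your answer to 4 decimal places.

D = 0.043² + 0.071² + 0.157² + 0.315² + 0.214² + 0.114² + 0.029² + 0.057² = 0.001849 + 0.005041 + 0.024649 + 0.099225 + 0.045796 + 0.012996 + 0.000841 + 0.003249 = 0.193646 (working shown to 6 dp, full precision carried).
So 1 − D = 0.806354, i.e. 0.8064 to 4 decimal places.

0.8064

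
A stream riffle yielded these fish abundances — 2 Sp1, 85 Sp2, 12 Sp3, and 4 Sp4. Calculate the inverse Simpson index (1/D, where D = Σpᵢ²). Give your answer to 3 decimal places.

Total N = 2+85+12+4 = 103, so the proportions are 0.019417, 0.825243, 0.116505, 0.038835 (working shown to 6 dp, full precision carried).
D = 0.019417² + 0.825243² + 0.116505² + 0.038835² = 0.000377 + 0.681026 + 0.013573 + 0.001508 = 0.696484.
So 1/D = 1.43578, i.e. 1.436 to 3 decimal places.

1.436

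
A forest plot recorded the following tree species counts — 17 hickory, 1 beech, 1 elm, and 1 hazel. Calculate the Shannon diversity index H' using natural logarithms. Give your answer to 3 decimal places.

Total N = 17+1+1+1 = 20, so the proportions are 0.85, 0.05, 0.05, 0.05 (working shown to 5 dp, full precision carried).
Each pᵢ ln pᵢ term: 0.85×(-0.16252)=-0.13814, 0.05×(-2.99573)=-0.14979, 0.05×(-2.99573)=-0.14979, 0.05×(-2.99573)=-0.14979.
Sum = -0.58750, so H' = 0.588.

0.588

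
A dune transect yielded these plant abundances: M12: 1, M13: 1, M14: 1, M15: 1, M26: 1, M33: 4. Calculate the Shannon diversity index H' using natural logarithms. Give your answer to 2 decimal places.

1.58

Total N = 1+1+1+1+1+4 = 9, so the proportions are 0.1111, 0.1111, 0.1111, 0.1111, 0.1111, 0.4444 (working shown to 4 dp, full precision carried).
Each pᵢ ln pᵢ term: 0.1111×(-2.1972)=-0.2441, 0.1111×(-2.1972)=-0.2441, 0.1111×(-2.1972)=-0.2441, 0.1111×(-2.1972)=-0.2441, 0.1111×(-2.1972)=-0.2441, 0.4444×(-0.8109)=-0.3604.
Sum = -1.5811, so H' = 1.58.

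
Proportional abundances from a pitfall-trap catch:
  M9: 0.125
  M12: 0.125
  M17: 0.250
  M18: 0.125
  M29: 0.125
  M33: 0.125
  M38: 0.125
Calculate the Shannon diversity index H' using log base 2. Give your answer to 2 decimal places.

Each pᵢ log₂ pᵢ term (working shown to 4 dp, full precision carried): 0.125×(-3.0000)=-0.3750, 0.125×(-3.0000)=-0.3750, 0.25×(-2.0000)=-0.5000, 0.125×(-3.0000)=-0.3750, 0.125×(-3.0000)=-0.3750, 0.125×(-3.0000)=-0.3750, 0.125×(-3.0000)=-0.3750.
Sum = -2.7500, so H' = 2.75.

2.75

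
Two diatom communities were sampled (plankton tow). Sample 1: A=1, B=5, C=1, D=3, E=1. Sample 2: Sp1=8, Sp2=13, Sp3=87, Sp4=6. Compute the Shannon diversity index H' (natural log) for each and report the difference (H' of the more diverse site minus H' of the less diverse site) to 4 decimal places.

Sample 1: N=11, proportions 0.090909, 0.454545, 0.090909, 0.272727, 0.090909, giving H' = 1.366711 (working shown to 6 dp, full precision carried).
Sample 2: N=114, proportions 0.070175, 0.114035, 0.763158, 0.052632, giving H' = 0.795282.
Difference = |1.366711 − 0.795282| = 0.571429, i.e. 0.5714 to 4 decimal places.

0.5714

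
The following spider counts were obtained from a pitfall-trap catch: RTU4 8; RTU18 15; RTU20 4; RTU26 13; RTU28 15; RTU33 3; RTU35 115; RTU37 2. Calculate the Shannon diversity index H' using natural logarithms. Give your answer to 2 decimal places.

Total N = 8+15+4+13+15+3+115+2 = 175, so the proportions are 0.0457, 0.0857, 0.0229, 0.0743, 0.0857, 0.0171, 0.6571, 0.0114 (working shown to 4 dp, full precision carried).
Each pᵢ ln pᵢ term: 0.0457×(-3.0853)=-0.1410, 0.0857×(-2.4567)=-0.2106, 0.0229×(-3.7785)=-0.0864, 0.0743×(-2.5998)=-0.1931, 0.0857×(-2.4567)=-0.2106, 0.0171×(-4.0662)=-0.0697, 0.6571×(-0.4199)=-0.2759, 0.0114×(-4.4716)=-0.0511.
Sum = -1.2384, so H' = 1.24.

1.24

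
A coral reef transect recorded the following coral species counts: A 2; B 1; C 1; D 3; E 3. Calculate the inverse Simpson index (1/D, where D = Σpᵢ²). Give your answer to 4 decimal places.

4.1667

Total N = 2+1+1+3+3 = 10, so the proportions are 0.2, 0.1, 0.1, 0.3, 0.3 (working shown to 8 dp, full precision carried).
D = 0.2² + 0.1² + 0.1² + 0.3² + 0.3² = 0.04000000 + 0.01000000 + 0.01000000 + 0.09000000 + 0.09000000 = 0.24000000.
So 1/D = 4.166667, i.e. 4.1667 to 4 decimal places.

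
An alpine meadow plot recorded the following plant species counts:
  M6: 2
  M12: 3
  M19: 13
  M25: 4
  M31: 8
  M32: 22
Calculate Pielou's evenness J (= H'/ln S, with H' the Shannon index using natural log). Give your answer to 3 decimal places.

0.829

Total N = 2+3+13+4+8+22 = 52, so the proportions are 0.03846, 0.05769, 0.25, 0.07692, 0.15385, 0.42308 (working shown to 5 dp, full precision carried).
H' = −Σ pᵢ ln pᵢ = −((-0.12531) + (-0.16457) + (-0.34657) + (-0.19730) + (-0.28797) + (-0.36393)) = 1.48566.
With S = 6 species, ln S = 1.79176, so J = 1.48566/1.79176 = 0.82917, i.e. 0.829 to 3 decimal places.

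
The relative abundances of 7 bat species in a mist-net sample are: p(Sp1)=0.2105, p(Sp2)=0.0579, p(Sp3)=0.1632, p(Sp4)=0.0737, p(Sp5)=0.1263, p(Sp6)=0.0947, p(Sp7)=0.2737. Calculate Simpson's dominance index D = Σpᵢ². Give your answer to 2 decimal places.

D = 0.2105² + 0.0579² + 0.1632² + 0.0737² + 0.1263² + 0.0947² + 0.2737² = 0.0443 + 0.0034 + 0.0266 + 0.0054 + 0.0160 + 0.0090 + 0.0749 = 0.1796 (working shown to 4 dp, full precision carried).
To 2 decimal places, D = 0.18.

0.18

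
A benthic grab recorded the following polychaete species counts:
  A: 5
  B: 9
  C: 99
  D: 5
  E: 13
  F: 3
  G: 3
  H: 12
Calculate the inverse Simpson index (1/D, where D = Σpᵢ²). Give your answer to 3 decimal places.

2.163

Total N = 5+9+99+5+13+3+3+12 = 149, so the proportions are 0.033557, 0.060403, 0.66443, 0.033557, 0.087248, 0.020134, 0.020134, 0.080537 (working shown to 6 dp, full precision carried).
D = 0.033557² + 0.060403² + 0.66443² + 0.033557² + 0.087248² + 0.020134² + 0.020134² + 0.080537² = 0.001126 + 0.003648 + 0.441467 + 0.001126 + 0.007612 + 0.000405 + 0.000405 + 0.006486 = 0.462276.
So 1/D = 2.16321, i.e. 2.163 to 3 decimal places.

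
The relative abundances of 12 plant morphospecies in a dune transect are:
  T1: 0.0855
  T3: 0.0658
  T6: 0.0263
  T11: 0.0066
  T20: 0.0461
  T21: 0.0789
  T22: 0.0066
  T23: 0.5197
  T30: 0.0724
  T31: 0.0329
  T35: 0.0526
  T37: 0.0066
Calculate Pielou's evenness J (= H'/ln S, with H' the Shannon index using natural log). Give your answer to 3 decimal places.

H' = −Σ pᵢ ln pᵢ = −((-0.21026) + (-0.17905) + (-0.09568) + (-0.03314) + (-0.14185) + (-0.20037) + (-0.03314) + (-0.34015) + (-0.19009) + (-0.11233) + (-0.15491) + (-0.03314)) = 1.72410 (working shown to 5 dp, full precision carried).
With S = 12 species, ln S = 2.48491, so J = 1.72410/2.48491 = 0.69383, i.e. 0.694 to 3 decimal places.

0.694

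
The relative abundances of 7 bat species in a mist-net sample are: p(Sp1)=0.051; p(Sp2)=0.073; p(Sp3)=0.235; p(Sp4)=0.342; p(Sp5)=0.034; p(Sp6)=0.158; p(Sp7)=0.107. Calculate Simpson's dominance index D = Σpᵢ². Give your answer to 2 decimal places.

D = 0.051² + 0.073² + 0.235² + 0.342² + 0.034² + 0.158² + 0.107² = 0.0026 + 0.0053 + 0.0552 + 0.1170 + 0.0012 + 0.0250 + 0.0114 = 0.2177 (working shown to 4 dp, full precision carried).
To 2 decimal places, D = 0.22.

0.22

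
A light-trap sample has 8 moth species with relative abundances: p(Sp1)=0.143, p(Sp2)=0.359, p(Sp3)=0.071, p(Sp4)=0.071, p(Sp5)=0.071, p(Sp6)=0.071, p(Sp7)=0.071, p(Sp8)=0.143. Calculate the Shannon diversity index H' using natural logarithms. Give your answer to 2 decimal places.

Each pᵢ ln pᵢ term (working shown to 4 dp, full precision carried): 0.143×(-1.9449)=-0.2781, 0.359×(-1.0244)=-0.3678, 0.071×(-2.6451)=-0.1878, 0.071×(-2.6451)=-0.1878, 0.071×(-2.6451)=-0.1878, 0.071×(-2.6451)=-0.1878, 0.071×(-2.6451)=-0.1878, 0.143×(-1.9449)=-0.2781.
Sum = -1.8630, so H' = 1.86.

1.86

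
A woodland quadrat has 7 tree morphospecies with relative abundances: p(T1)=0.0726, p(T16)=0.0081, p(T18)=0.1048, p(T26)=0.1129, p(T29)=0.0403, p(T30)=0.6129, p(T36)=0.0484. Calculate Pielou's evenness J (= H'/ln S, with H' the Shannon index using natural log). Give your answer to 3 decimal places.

H' = −Σ pᵢ ln pᵢ = −((-0.19041) + (-0.03901) + (-0.23640) + (-0.24626) + (-0.12942) + (-0.30005) + (-0.14657)) = 1.28812 (working shown to 5 dp, full precision carried).
With S = 7 species, ln S = 1.94591, so J = 1.28812/1.94591 = 0.66196, i.e. 0.662 to 3 decimal places.

0.662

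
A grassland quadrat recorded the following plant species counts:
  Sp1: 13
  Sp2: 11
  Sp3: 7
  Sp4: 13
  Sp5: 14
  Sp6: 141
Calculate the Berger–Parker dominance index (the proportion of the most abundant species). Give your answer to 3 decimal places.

Total N = 13+11+7+13+14+141 = 199, so the proportions are 0.06533, 0.05528, 0.03518, 0.06533, 0.07035, 0.70854 (working shown to 5 dp, full precision carried).
The largest proportion is 0.70854, i.e. d = 0.709 to 3 decimal places.

0.709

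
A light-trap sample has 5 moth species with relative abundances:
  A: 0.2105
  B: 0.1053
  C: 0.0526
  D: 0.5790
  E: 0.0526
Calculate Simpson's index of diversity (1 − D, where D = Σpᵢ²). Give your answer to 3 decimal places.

D = 0.2105² + 0.1053² + 0.0526² + 0.579² + 0.0526² = 0.04431 + 0.01109 + 0.00277 + 0.33524 + 0.00277 = 0.39617 (working shown to 5 dp, full precision carried).
So 1 − D = 0.60383, i.e. 0.604 to 3 decimal places.

0.604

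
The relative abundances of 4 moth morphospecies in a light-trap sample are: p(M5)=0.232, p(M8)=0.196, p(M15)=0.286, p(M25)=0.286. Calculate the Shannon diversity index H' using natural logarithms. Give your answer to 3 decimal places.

Each pᵢ ln pᵢ term (working shown to 5 dp, full precision carried): 0.232×(-1.46102)=-0.33896, 0.196×(-1.62964)=-0.31941, 0.286×(-1.25176)=-0.35800, 0.286×(-1.25176)=-0.35800.
Sum = -1.37437, so H' = 1.374.

1.374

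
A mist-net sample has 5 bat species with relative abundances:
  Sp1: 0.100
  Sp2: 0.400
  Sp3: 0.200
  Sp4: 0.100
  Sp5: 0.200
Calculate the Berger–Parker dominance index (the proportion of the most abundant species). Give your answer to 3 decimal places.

0.400

The largest proportion is 0.4, i.e. d = 0.400 to 3 decimal places.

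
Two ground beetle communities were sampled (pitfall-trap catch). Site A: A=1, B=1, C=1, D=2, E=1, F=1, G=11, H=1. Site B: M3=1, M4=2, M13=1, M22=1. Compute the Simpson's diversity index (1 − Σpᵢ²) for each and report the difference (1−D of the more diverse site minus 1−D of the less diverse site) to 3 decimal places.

0.083

Site A: N=19, proportions 0.05263, 0.05263, 0.05263, 0.10526, 0.05263, 0.05263, 0.57895, 0.05263, giving 1−D = 0.63712 (working shown to 5 dp, full precision carried).
Site B: N=5, proportions 0.2, 0.4, 0.2, 0.2, giving 1−D = 0.72000.
Difference = |0.63712 − 0.72000| = 0.08288, i.e. 0.083 to 3 decimal places.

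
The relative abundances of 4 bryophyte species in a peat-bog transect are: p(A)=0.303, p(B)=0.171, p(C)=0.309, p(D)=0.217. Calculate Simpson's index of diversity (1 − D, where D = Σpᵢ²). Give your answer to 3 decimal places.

0.736

D = 0.303² + 0.171² + 0.309² + 0.217² = 0.09181 + 0.02924 + 0.09548 + 0.04709 = 0.26362 (working shown to 5 dp, full precision carried).
So 1 − D = 0.73638, i.e. 0.736 to 3 decimal places.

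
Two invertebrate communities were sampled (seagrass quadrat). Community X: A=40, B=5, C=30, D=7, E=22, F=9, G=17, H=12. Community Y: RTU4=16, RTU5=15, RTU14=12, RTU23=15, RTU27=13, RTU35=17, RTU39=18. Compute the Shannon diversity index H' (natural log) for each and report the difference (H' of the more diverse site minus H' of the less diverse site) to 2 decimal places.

0.06

Community X: N=142, proportions 0.2817, 0.0352, 0.2113, 0.0493, 0.1549, 0.0634, 0.1197, 0.0845, giving H' = 1.8782 (working shown to 4 dp, full precision carried).
Community Y: N=106, proportions 0.1509, 0.1415, 0.1132, 0.1415, 0.1226, 0.1604, 0.1698, giving H' = 1.9374.
Difference = |1.8782 − 1.9374| = 0.0592, i.e. 0.06 to 2 decimal places.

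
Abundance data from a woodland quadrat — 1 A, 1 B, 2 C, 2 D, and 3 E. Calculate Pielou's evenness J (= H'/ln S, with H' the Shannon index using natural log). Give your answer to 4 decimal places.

Total N = 1+1+2+2+3 = 9, so the proportions are 0.111111, 0.111111, 0.222222, 0.222222, 0.333333 (working shown to 6 dp, full precision carried).
H' = −Σ pᵢ ln pᵢ = −((-0.244136) + (-0.244136) + (-0.334239) + (-0.334239) + (-0.366204)) = 1.522955.
With S = 5 species, ln S = 1.609438, so J = 1.522955/1.609438 = 0.946265, i.e. 0.9463 to 4 decimal places.

0.9463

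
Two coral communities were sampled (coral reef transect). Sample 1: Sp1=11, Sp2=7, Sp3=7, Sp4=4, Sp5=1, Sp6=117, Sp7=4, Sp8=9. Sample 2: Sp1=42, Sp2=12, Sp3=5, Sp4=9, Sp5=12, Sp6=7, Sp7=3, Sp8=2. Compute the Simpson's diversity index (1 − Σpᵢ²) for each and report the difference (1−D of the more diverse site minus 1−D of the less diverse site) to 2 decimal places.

Sample 1: N=160, proportions 0.0688, 0.0437, 0.0437, 0.025, 0.0063, 0.7312, 0.025, 0.0563, giving 1−D = 0.4523 (working shown to 4 dp, full precision carried).
Sample 2: N=92, proportions 0.4565, 0.1304, 0.0543, 0.0978, 0.1304, 0.0761, 0.0326, 0.0217, giving 1−D = 0.7377.
Difference = |0.4523 − 0.7377| = 0.2854, i.e. 0.29 to 2 decimal places.

0.29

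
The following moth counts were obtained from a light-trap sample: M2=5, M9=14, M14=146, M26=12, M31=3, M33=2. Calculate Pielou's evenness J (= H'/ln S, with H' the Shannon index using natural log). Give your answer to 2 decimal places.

0.43

Total N = 5+14+146+12+3+2 = 182, so the proportions are 0.0275, 0.0769, 0.8022, 0.0659, 0.0165, 0.011 (working shown to 4 dp, full precision carried).
H' = −Σ pᵢ ln pᵢ = −((-0.0988) + (-0.1973) + (-0.1768) + (-0.1793) + (-0.0677) + (-0.0496)) = 0.7694.
With S = 6 species, ln S = 1.7918, so J = 0.7694/1.7918 = 0.4294, i.e. 0.43 to 2 decimal places.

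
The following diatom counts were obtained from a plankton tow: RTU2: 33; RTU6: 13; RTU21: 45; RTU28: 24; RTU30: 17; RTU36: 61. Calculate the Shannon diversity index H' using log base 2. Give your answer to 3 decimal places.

Total N = 33+13+45+24+17+61 = 193, so the proportions are 0.17098, 0.06736, 0.23316, 0.12435, 0.08808, 0.31606 (working shown to 5 dp, full precision carried).
Each pᵢ log₂ pᵢ term: 0.17098×(-2.54806)=-0.43568, 0.06736×(-3.89202)=-0.26216, 0.23316×(-2.10060)=-0.48978, 0.12435×(-3.00749)=-0.37399, 0.08808×(-3.50499)=-0.30873, 0.31606×(-1.66172)=-0.52521.
Sum = -2.39554, so H' = 2.396.

2.396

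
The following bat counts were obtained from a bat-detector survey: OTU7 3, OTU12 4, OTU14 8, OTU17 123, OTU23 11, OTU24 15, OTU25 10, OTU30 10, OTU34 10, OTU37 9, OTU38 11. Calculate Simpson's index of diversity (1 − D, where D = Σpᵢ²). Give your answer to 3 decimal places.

0.649

Total N = 3+4+8+123+11+15+10+10+10+9+11 = 214, so the proportions are 0.01402, 0.01869, 0.03738, 0.57477, 0.0514, 0.07009, 0.04673, 0.04673, 0.04673, 0.04206, 0.0514 (working shown to 5 dp, full precision carried).
D = 0.01402² + 0.01869² + 0.03738² + 0.57477² + 0.0514² + 0.07009² + 0.04673² + 0.04673² + 0.04673² + 0.04206² + 0.0514² = 0.00020 + 0.00035 + 0.00140 + 0.33036 + 0.00264 + 0.00491 + 0.00218 + 0.00218 + 0.00218 + 0.00177 + 0.00264 = 0.35082.
So 1 − D = 0.64918, i.e. 0.649 to 3 decimal places.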